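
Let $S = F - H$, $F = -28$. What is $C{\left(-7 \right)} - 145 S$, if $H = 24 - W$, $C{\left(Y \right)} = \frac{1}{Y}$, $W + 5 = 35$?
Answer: $\frac{22329}{7} \approx 3189.9$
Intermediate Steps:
$W = 30$ ($W = -5 + 35 = 30$)
$H = -6$ ($H = 24 - 30 = -6$)
$S = -22$ ($S = -28 - -6 = -28 + 6 = -22$)
$C{\left(-7 \right)} - 145 S = \frac{1}{-7} - -3190 = - \frac{1}{7} + 3190 = \frac{22329}{7}$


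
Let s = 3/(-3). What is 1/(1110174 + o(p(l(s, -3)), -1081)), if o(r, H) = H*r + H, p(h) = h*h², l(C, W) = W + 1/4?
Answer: 64/72420763 ≈ 8.8372e-7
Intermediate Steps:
s = -1 (s = 3*(-⅓) = -1)
l(C, W) = ¼ + W (l(C, W) = W + ¼ = ¼ + W)
p(h) = h³
o(r, H) = H + H*r
1/(1110174 + o(p(l(s, -3)), -1081)) = 1/(1110174 - 1081*(1 + (¼ - 3)³)) = 1/(1110174 - 1081*(1 + (-11/4)³)) = 1/(1110174 - 1081*(1 - 1331/64)) = 1/(1110174 - 1081*(-1267/64)) = 1/(1110174 + 1369627/64) = 1/(72420763/64) = 64/72420763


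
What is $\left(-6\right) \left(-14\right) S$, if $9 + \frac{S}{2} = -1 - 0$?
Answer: $-1680$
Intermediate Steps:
$S = -20$ ($S = -18 + 2 \left(-1 - 0\right) = -18 + 2 \left(-1 + 0\right) = -18 + 2 \left(-1\right) = -18 - 2 = -20$)
$\left(-6\right) \left(-14\right) S = \left(-6\right) \left(-14\right) \left(-20\right) = 84 \left(-20\right) = -1680$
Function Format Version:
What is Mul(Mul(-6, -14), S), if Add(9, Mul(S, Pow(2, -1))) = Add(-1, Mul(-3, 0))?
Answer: -1680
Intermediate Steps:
S = -20 (S = Add(-18, Mul(2, Add(-1, Mul(-3, 0)))) = Add(-18, Mul(2, Add(-1, 0))) = Add(-18, Mul(2, -1)) = Add(-18, -2) = -20)
Mul(Mul(-6, -14), S) = Mul(Mul(-6, -14), -20) = Mul(84, -20) = -1680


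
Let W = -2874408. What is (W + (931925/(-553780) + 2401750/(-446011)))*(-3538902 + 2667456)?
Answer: 61868957538474666726849/24699197158 ≈ 2.5049e+12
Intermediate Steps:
(W + (931925/(-553780) + 2401750/(-446011)))*(-3538902 + 2667456) = (-2874408 + (931925/(-553780) + 2401750/(-446011)))*(-3538902 + 2667456) = (-2874408 + (931925*(-1/553780) + 2401750*(-1/446011)))*(-871446) = (-2874408 + (-186385/110756 - 2401750/446011))*(-871446) = (-2874408 - 349137983235/49398394316)*(-871446) = -141991488947048163/49398394316*(-871446) = 61868957538474666726849/24699197158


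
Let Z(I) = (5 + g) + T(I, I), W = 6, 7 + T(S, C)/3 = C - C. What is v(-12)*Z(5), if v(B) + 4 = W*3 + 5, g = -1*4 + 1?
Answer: -361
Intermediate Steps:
T(S, C) = -21 (T(S, C) = -21 + 3*(C - C) = -21 + 3*0 = -21 + 0 = -21)
g = -3 (g = -4 + 1 = -3)
Z(I) = -19 (Z(I) = (5 - 3) - 21 = 2 - 21 = -19)
v(B) = 19 (v(B) = -4 + (6*3 + 5) = -4 + (18 + 5) = -4 + 23 = 19)
v(-12)*Z(5) = 19*(-19) = -361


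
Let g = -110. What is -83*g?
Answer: 9130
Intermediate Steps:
-83*g = -83*(-110) = 9130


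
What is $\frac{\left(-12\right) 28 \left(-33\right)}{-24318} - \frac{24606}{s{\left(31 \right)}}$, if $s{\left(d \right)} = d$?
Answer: $- \frac{4751686}{5983} \approx -794.2$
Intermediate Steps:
$\frac{\left(-12\right) 28 \left(-33\right)}{-24318} - \frac{24606}{s{\left(31 \right)}} = \frac{\left(-12\right) 28 \left(-33\right)}{-24318} - \frac{24606}{31} = \left(-336\right) \left(-33\right) \left(- \frac{1}{24318}\right) - \frac{24606}{31} = 11088 \left(- \frac{1}{24318}\right) - \frac{24606}{31} = - \frac{88}{193} - \frac{24606}{31} = - \frac{4751686}{5983}$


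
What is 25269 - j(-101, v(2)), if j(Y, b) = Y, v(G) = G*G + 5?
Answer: 25370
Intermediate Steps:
v(G) = 5 + G² (v(G) = G² + 5 = 5 + G²)
25269 - j(-101, v(2)) = 25269 - 1*(-101) = 25269 + 101 = 25370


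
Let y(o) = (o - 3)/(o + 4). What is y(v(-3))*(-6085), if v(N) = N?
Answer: 36510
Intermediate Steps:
y(o) = (-3 + o)/(4 + o)
y(v(-3))*(-6085) = ((-3 - 3)/(4 - 3))*(-6085) = (-6/1)*(-6085) = (1*(-6))*(-6085) = -6*(-6085) = 36510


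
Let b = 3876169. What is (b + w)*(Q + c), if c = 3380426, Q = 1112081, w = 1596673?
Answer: 24586780994894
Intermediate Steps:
(b + w)*(Q + c) = (3876169 + 1596673)*(1112081 + 3380426) = 5472842*4492507 = 24586780994894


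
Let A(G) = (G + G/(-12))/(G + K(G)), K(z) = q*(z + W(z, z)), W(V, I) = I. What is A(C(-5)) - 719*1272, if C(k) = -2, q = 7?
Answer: -164622229/180 ≈ -9.1457e+5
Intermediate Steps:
K(z) = 14*z (K(z) = 7*(z + z) = 7*(2*z) = 14*z)
A(G) = 11/180 (A(G) = (G + G/(-12))/(G + 14*G) = (G + G*(-1/12))/((15*G)) = (G - G/12)*(1/(15*G)) = (11*G/12)*(1/(15*G)) = 11/180)
A(C(-5)) - 719*1272 = 11/180 - 719*1272 = 11/180 - 914568 = -164622229/180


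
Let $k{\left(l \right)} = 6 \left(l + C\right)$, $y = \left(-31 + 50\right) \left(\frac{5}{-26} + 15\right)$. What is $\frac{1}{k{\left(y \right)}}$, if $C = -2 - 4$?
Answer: $\frac{13}{21477} \approx 0.0006053$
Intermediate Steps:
$C = -6$
$y = \frac{7315}{26}$ ($y = 19 \left(5 \left(- \frac{1}{26}\right) + 15\right) = 19 \left(- \frac{5}{26} + 15\right) = 19 \cdot \frac{385}{26} = \frac{7315}{26} \approx 281.35$)
$k{\left(l \right)} = -36 + 6 l$ ($k{\left(l \right)} = 6 \left(l - 6\right) = 6 \left(-6 + l\right) = -36 + 6 l$)
$\frac{1}{k{\left(y \right)}} = \frac{1}{-36 + 6 \cdot \frac{7315}{26}} = \frac{1}{-36 + \frac{21945}{13}} = \frac{1}{\frac{21477}{13}} = \frac{13}{21477}$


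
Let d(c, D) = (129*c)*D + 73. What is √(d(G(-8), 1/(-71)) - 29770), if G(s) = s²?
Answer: I*√150288753/71 ≈ 172.67*I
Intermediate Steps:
d(c, D) = 73 + 129*D*c (d(c, D) = 129*D*c + 73 = 73 + 129*D*c)
√(d(G(-8), 1/(-71)) - 29770) = √((73 + 129*(-8)²/(-71)) - 29770) = √((73 + 129*(-1/71)*64) - 29770) = √((73 - 8256/71) - 29770) = √(-3073/71 - 29770) = √(-2116743/71) = I*√150288753/71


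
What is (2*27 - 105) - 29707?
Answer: -29758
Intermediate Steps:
(2*27 - 105) - 29707 = (54 - 105) - 29707 = -51 - 29707 = -29758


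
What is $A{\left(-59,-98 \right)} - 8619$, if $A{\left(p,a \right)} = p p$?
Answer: $-5138$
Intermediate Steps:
$A{\left(p,a \right)} = p^{2}$
$A{\left(-59,-98 \right)} - 8619 = \left(-59\right)^{2} - 8619 = 3481 - 8619 = -5138$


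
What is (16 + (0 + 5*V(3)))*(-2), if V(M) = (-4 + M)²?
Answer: -42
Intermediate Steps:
(16 + (0 + 5*V(3)))*(-2) = (16 + (0 + 5*(-4 + 3)²))*(-2) = (16 + (0 + 5*(-1)²))*(-2) = (16 + (0 + 5*1))*(-2) = (16 + (0 + 5))*(-2) = (16 + 5)*(-2) = 21*(-2) = -42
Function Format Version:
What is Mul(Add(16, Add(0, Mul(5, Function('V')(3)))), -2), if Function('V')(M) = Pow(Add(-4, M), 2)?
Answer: -42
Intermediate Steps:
Mul(Add(16, Add(0, Mul(5, Function('V')(3)))), -2) = Mul(Add(16, Add(0, Mul(5, Pow(Add(-4, 3), 2)))), -2) = Mul(Add(16, Add(0, Mul(5, Pow(-1, 2)))), -2) = Mul(Add(16, Add(0, Mul(5, 1))), -2) = Mul(Add(16, Add(0, 5)), -2) = Mul(Add(16, 5), -2) = Mul(21, -2) = -42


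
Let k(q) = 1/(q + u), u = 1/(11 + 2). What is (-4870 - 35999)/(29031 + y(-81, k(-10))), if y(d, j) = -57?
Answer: -13623/9658 ≈ -1.4105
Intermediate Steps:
u = 1/13 ≈ 0.076923
k(q) = 1/(1/13 + q) (k(q) = 1/(q + 1/13) = 1/(1/13 + q))
(-4870 - 35999)/(29031 + y(-81, k(-10))) = (-4870 - 35999)/(29031 - 57) = -40869/28974 = -40869*1/28974 = -13623/9658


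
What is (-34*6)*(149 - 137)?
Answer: -2448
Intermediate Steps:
(-34*6)*(149 - 137) = -204*12 = -2448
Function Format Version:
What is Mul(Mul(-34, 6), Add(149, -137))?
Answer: -2448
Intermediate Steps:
Mul(Mul(-34, 6), Add(149, -137)) = Mul(-204, 12) = -2448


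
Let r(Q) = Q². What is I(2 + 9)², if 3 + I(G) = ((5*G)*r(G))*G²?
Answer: 648430783504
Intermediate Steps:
I(G) = -3 + 5*G⁵ (I(G) = -3 + ((5*G)*G²)*G² = -3 + (5*G³)*G² = -3 + 5*G⁵)
I(2 + 9)² = (-3 + 5*(2 + 9)⁵)² = (-3 + 5*11⁵)² = (-3 + 5*161051)² = (-3 + 805255)² = 805252² = 648430783504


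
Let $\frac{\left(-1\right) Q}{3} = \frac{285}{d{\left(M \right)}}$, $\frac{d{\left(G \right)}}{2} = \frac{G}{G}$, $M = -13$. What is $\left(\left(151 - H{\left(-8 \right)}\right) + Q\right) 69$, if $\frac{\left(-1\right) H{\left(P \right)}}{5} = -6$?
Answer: $- \frac{42297}{2} \approx -21149.0$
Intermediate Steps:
$d{\left(G \right)} = 2$ ($d{\left(G \right)} = 2 \frac{G}{G} = 2 \cdot 1 = 2$)
$H{\left(P \right)} = 30$ ($H{\left(P \right)} = \left(-5\right) \left(-6\right) = 30$)
$Q = - \frac{855}{2}$ ($Q = - 3 \cdot \frac{285}{2} = - 3 \cdot 285 \cdot \frac{1}{2} = \left(-3\right) \frac{285}{2} = - \frac{855}{2} \approx -427.5$)
$\left(\left(151 - H{\left(-8 \right)}\right) + Q\right) 69 = \left(\left(151 - 30\right) - \frac{855}{2}\right) 69 = \left(121 - \frac{855}{2}\right) 69 = \left(- \frac{613}{2}\right) 69 = - \frac{42297}{2}$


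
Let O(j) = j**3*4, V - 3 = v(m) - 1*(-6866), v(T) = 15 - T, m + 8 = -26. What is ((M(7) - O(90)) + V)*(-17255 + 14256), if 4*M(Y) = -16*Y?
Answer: 8724420890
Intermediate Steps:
m = -34 (m = -8 - 26 = -34)
M(Y) = -4*Y (M(Y) = (-16*Y)/4 = -4*Y)
V = 6918 (V = 3 + ((15 - 1*(-34)) - 1*(-6866)) = 3 + ((15 + 34) + 6866) = 3 + (49 + 6866) = 3 + 6915 = 6918)
O(j) = 4*j**3
((M(7) - O(90)) + V)*(-17255 + 14256) = ((-4*7 - 4*90**3) + 6918)*(-17255 + 14256) = ((-28 - 4*729000) + 6918)*(-2999) = ((-28 - 1*2916000) + 6918)*(-2999) = ((-28 - 2916000) + 6918)*(-2999) = (-2916028 + 6918)*(-2999) = -2909110*(-2999) = 8724420890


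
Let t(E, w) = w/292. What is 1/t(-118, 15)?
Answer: 292/15 ≈ 19.467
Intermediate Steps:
t(E, w) = w/292 (t(E, w) = w*(1/292) = w/292)
1/t(-118, 15) = 1/((1/292)*15) = 1/(15/292) = 292/15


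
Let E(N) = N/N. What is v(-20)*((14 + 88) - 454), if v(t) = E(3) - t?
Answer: -7392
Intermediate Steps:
E(N) = 1
v(t) = 1 - t
v(-20)*((14 + 88) - 454) = (1 - 1*(-20))*((14 + 88) - 454) = (1 + 20)*(102 - 454) = 21*(-352) = -7392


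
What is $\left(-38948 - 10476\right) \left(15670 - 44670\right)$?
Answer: $1433296000$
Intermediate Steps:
$\left(-38948 - 10476\right) \left(15670 - 44670\right) = \left(-49424\right) \left(-29000\right) = 1433296000$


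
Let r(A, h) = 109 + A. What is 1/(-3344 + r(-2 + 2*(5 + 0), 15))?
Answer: -1/3227 ≈ -0.00030989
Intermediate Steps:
1/(-3344 + r(-2 + 2*(5 + 0), 15)) = 1/(-3344 + (109 + (-2 + 2*(5 + 0)))) = 1/(-3344 + (109 + (-2 + 2*5))) = 1/(-3344 + (109 + (-2 + 10))) = 1/(-3344 + (109 + 8)) = 1/(-3344 + 117) = 1/(-3227) = -1/3227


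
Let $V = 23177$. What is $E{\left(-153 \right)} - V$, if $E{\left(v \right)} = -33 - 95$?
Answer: $-23305$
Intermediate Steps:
$E{\left(v \right)} = -128$
$E{\left(-153 \right)} - V = -128 - 23177 = -23305$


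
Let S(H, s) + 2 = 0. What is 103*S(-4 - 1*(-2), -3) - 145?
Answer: -351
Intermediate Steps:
S(H, s) = -2 (S(H, s) = -2 + 0 = -2)
103*S(-4 - 1*(-2), -3) - 145 = 103*(-2) - 145 = -206 - 145 = -351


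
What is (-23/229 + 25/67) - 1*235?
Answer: -3601421/15343 ≈ -234.73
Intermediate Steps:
(-23/229 + 25/67) - 1*235 = (-23*1/229 + 25*(1/67)) - 235 = (-23/229 + 25/67) - 235 = 4184/15343 - 235 = -3601421/15343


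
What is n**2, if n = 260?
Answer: 67600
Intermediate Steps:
n**2 = 260**2 = 67600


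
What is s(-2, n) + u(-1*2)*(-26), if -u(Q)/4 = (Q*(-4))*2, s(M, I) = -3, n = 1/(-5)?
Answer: 1661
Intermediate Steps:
n = -1/5 ≈ -0.20000
u(Q) = 32*Q (u(Q) = -4*Q*(-4)*2 = -4*(-4*Q)*2 = -(-32)*Q = 32*Q)
s(-2, n) + u(-1*2)*(-26) = -3 + (32*(-1*2))*(-26) = -3 + (32*(-2))*(-26) = -3 - 64*(-26) = -3 + 1664 = 1661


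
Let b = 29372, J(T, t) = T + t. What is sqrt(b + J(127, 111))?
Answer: 3*sqrt(3290) ≈ 172.08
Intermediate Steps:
sqrt(b + J(127, 111)) = sqrt(29372 + (127 + 111)) = sqrt(29372 + 238) = sqrt(29610) = 3*sqrt(3290)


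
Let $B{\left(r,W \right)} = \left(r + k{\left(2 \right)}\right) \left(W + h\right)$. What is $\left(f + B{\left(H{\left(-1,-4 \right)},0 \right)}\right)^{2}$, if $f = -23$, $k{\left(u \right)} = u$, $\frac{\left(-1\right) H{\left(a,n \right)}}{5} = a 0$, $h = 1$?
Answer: $441$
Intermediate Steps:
$H{\left(a,n \right)} = 0$ ($H{\left(a,n \right)} = - 5 a 0 = \left(-5\right) 0 = 0$)
$B{\left(r,W \right)} = \left(1 + W\right) \left(2 + r\right)$ ($B{\left(r,W \right)} = \left(r + 2\right) \left(W + 1\right) = \left(2 + r\right) \left(1 + W\right) = \left(1 + W\right) \left(2 + r\right)$)
$\left(f + B{\left(H{\left(-1,-4 \right)},0 \right)}\right)^{2} = \left(-23 + \left(2 + 0 + 2 \cdot 0 + 0 \cdot 0\right)\right)^{2} = \left(-23 + \left(2 + 0 + 0 + 0\right)\right)^{2} = \left(-23 + 2\right)^{2} = \left(-21\right)^{2} = 441$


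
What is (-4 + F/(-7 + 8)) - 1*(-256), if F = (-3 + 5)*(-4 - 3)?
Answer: 238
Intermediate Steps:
F = -14 (F = 2*(-7) = -14)
(-4 + F/(-7 + 8)) - 1*(-256) = (-4 - 14/(-7 + 8)) - 1*(-256) = (-4 - 14/1) + 256 = (-4 - 14*1) + 256 = (-4 - 14) + 256 = -18 + 256 = 238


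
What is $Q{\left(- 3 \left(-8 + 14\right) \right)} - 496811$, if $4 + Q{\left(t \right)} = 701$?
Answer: $-496114$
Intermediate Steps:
$Q{\left(t \right)} = 697$ ($Q{\left(t \right)} = -4 + 701 = 697$)
$Q{\left(- 3 \left(-8 + 14\right) \right)} - 496811 = 697 - 496811 = -496114$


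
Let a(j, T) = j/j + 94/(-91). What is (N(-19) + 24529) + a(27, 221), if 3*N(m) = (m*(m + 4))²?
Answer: 4695961/91 ≈ 51604.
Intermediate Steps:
a(j, T) = -3/91 (a(j, T) = 1 + 94*(-1/91) = 1 - 94/91 = -3/91)
N(m) = m²*(4 + m)²/3 (N(m) = (m*(m + 4))²/3 = (m*(4 + m))²/3 = (m²*(4 + m)²)/3 = m²*(4 + m)²/3)
(N(-19) + 24529) + a(27, 221) = ((⅓)*(-19)²*(4 - 19)² + 24529) - 3/91 = ((⅓)*361*(-15)² + 24529) - 3/91 = ((⅓)*361*225 + 24529) - 3/91 = (27075 + 24529) - 3/91 = 51604 - 3/91 = 4695961/91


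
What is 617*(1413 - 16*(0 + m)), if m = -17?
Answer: 1039645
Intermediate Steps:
617*(1413 - 16*(0 + m)) = 617*(1413 - 16*(0 - 17)) = 617*(1413 - 16*(-17)) = 617*(1413 + 272) = 617*1685 = 1039645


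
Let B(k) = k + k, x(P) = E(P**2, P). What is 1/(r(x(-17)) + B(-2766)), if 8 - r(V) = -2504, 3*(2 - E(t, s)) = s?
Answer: -1/3020 ≈ -0.00033113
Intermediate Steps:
E(t, s) = 2 - s/3
x(P) = 2 - P/3
B(k) = 2*k
r(V) = 2512 (r(V) = 8 - 1*(-2504) = 8 + 2504 = 2512)
1/(r(x(-17)) + B(-2766)) = 1/(2512 + 2*(-2766)) = 1/(2512 - 5532) = 1/(-3020) = -1/3020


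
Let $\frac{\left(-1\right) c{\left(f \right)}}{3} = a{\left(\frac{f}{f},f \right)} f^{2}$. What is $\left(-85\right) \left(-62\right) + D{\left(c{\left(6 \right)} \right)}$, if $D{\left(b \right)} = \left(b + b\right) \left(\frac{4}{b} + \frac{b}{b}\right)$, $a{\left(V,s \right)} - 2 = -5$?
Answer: $5926$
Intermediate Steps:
$a{\left(V,s \right)} = -3$ ($a{\left(V,s \right)} = 2 - 5 = -3$)
$c{\left(f \right)} = 9 f^{2}$ ($c{\left(f \right)} = - 3 \left(- 3 f^{2}\right) = 9 f^{2}$)
$D{\left(b \right)} = 2 b \left(1 + \frac{4}{b}\right)$ ($D{\left(b \right)} = 2 b \left(\frac{4}{b} + 1\right) = 2 b \left(1 + \frac{4}{b}\right)$)
$\left(-85\right) \left(-62\right) + D{\left(c{\left(6 \right)} \right)} = \left(-85\right) \left(-62\right) + \left(8 + 2 \cdot 9 \cdot 6^{2}\right) = 5270 + \left(8 + 2 \cdot 9 \cdot 36\right) = 5270 + \left(8 + 2 \cdot 324\right) = 5270 + \left(8 + 648\right) = 5270 + 656 = 5926$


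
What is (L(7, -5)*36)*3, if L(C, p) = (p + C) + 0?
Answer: 216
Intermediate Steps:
L(C, p) = C + p (L(C, p) = (C + p) + 0 = C + p)
(L(7, -5)*36)*3 = ((7 - 5)*36)*3 = (2*36)*3 = 72*3 = 216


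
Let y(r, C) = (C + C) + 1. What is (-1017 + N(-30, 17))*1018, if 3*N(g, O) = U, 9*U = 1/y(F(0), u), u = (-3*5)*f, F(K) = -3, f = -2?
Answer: -1705147964/1647 ≈ -1.0353e+6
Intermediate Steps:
u = 30 (u = -3*5*(-2) = -15*(-2) = 30)
y(r, C) = 1 + 2*C (y(r, C) = 2*C + 1 = 1 + 2*C)
U = 1/549 (U = 1/(9*(1 + 2*30)) = 1/(9*(1 + 60)) = (⅑)/61 = (⅑)*(1/61) = 1/549 ≈ 0.0018215)
N(g, O) = 1/1647 (N(g, O) = (⅓)*(1/549) = 1/1647)
(-1017 + N(-30, 17))*1018 = (-1017 + 1/1647)*1018 = -1674998/1647*1018 = -1705147964/1647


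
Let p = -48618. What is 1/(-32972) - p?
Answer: 1603032695/32972 ≈ 48618.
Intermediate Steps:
1/(-32972) - p = 1/(-32972) - 1*(-48618) = -1/32972 + 48618 = 1603032695/32972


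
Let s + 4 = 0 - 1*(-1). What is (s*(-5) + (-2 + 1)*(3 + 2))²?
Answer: 100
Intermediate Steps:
s = -3 (s = -4 + (0 - 1*(-1)) = -4 + (0 + 1) = -4 + 1 = -3)
(s*(-5) + (-2 + 1)*(3 + 2))² = (-3*(-5) + (-2 + 1)*(3 + 2))² = (15 - 1*5)² = (15 - 5)² = 10² = 100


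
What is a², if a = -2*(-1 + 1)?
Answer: 0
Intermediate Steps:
a = 0 (a = -2*0 = 0)
a² = 0² = 0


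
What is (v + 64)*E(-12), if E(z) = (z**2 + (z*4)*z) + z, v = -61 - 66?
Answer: -44604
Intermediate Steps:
v = -127
E(z) = z + 5*z**2 (E(z) = (z**2 + (4*z)*z) + z = (z**2 + 4*z**2) + z = 5*z**2 + z = z + 5*z**2)
(v + 64)*E(-12) = (-127 + 64)*(-12*(1 + 5*(-12))) = -(-756)*(1 - 60) = -(-756)*(-59) = -63*708 = -44604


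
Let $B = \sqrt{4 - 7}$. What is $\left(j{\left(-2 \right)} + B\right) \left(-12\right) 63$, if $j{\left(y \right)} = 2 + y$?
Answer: $- 756 i \sqrt{3} \approx - 1309.4 i$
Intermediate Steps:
$B = i \sqrt{3}$ ($B = \sqrt{-3} = i \sqrt{3} \approx 1.732 i$)
$\left(j{\left(-2 \right)} + B\right) \left(-12\right) 63 = \left(\left(2 - 2\right) + i \sqrt{3}\right) \left(-12\right) 63 = \left(0 + i \sqrt{3}\right) \left(-12\right) 63 = i \sqrt{3} \left(-12\right) 63 = - 12 i \sqrt{3} \cdot 63 = - 756 i \sqrt{3}$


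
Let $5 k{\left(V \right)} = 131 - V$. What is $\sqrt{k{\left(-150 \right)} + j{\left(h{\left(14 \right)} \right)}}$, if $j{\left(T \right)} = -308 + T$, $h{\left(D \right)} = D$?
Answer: $\frac{i \sqrt{5945}}{5} \approx 15.421 i$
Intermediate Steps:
$k{\left(V \right)} = \frac{131}{5} - \frac{V}{5}$ ($k{\left(V \right)} = \frac{131 - V}{5} = \frac{131}{5} - \frac{V}{5}$)
$\sqrt{k{\left(-150 \right)} + j{\left(h{\left(14 \right)} \right)}} = \sqrt{\left(\frac{131}{5} - -30\right) + \left(-308 + 14\right)} = \sqrt{\left(\frac{131}{5} + 30\right) - 294} = \sqrt{\frac{281}{5} - 294} = \sqrt{- \frac{1189}{5}} = \frac{i \sqrt{5945}}{5}$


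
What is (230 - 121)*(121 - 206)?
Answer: -9265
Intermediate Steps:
(230 - 121)*(121 - 206) = 109*(-85) = -9265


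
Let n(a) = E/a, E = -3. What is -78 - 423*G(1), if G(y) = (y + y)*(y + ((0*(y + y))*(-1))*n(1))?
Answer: -924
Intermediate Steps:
n(a) = -3/a
G(y) = 2*y² (G(y) = (y + y)*(y + ((0*(y + y))*(-1))*(-3/1)) = (2*y)*(y + ((0*(2*y))*(-1))*(-3*1)) = (2*y)*(y + (0*(-1))*(-3)) = (2*y)*(y + 0*(-3)) = (2*y)*(y + 0) = (2*y)*y = 2*y²)
-78 - 423*G(1) = -78 - 846*1² = -78 - 846 = -924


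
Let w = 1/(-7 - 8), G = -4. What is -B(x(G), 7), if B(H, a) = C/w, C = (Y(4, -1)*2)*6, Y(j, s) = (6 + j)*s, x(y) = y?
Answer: -1800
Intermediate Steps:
Y(j, s) = s*(6 + j)
C = -120 (C = (-(6 + 4)*2)*6 = (-1*10*2)*6 = -10*2*6 = -20*6 = -120)
w = -1/15 (w = 1/(-15) = -1/15 ≈ -0.066667)
B(H, a) = 1800 (B(H, a) = -120/(-1/15) = -120*(-15) = 1800)
-B(x(G), 7) = -1*1800 = -1800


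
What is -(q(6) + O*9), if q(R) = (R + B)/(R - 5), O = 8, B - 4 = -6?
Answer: -76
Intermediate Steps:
B = -2 (B = 4 - 6 = -2)
q(R) = (-2 + R)/(-5 + R) (q(R) = (R - 2)/(R - 5) = (-2 + R)/(-5 + R))
-(q(6) + O*9) = -((-2 + 6)/(-5 + 6) + 8*9) = -(4/1 + 72) = -(1*4 + 72) = -(4 + 72) = -1*76 = -76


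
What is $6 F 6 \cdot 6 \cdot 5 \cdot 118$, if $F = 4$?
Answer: $509760$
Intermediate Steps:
$6 F 6 \cdot 6 \cdot 5 \cdot 118 = 6 \cdot 4 \cdot 6 \cdot 6 \cdot 5 \cdot 118 = 24 \cdot 6 \cdot 6 \cdot 5 \cdot 118 = 144 \cdot 6 \cdot 5 \cdot 118 = 864 \cdot 5 \cdot 118 = 4320 \cdot 118 = 509760$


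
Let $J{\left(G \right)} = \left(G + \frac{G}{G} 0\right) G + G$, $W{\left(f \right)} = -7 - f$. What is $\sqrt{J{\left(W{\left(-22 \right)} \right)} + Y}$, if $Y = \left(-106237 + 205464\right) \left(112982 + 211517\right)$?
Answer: $\sqrt{32199062513} \approx 1.7944 \cdot 10^{5}$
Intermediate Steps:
$Y = 32199062273$ ($Y = 99227 \cdot 324499 = 32199062273$)
$J{\left(G \right)} = G + G^{2}$ ($J{\left(G \right)} = \left(G + 1 \cdot 0\right) G + G = \left(G + 0\right) G + G = G G + G = G^{2} + G = G + G^{2}$)
$\sqrt{J{\left(W{\left(-22 \right)} \right)} + Y} = \sqrt{\left(-7 - -22\right) \left(1 - -15\right) + 32199062273} = \sqrt{\left(-7 + 22\right) \left(1 + \left(-7 + 22\right)\right) + 32199062273} = \sqrt{15 \left(1 + 15\right) + 32199062273} = \sqrt{15 \cdot 16 + 32199062273} = \sqrt{240 + 32199062273} = \sqrt{32199062513}$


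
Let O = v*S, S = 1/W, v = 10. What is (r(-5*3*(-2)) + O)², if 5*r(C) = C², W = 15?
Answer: 293764/9 ≈ 32640.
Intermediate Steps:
S = 1/15 ≈ 0.066667
O = ⅔ (O = 10*(1/15) = ⅔ ≈ 0.66667)
r(C) = C²/5
(r(-5*3*(-2)) + O)² = ((-5*3*(-2))²/5 + ⅔)² = ((-15*(-2))²/5 + ⅔)² = ((⅕)*30² + ⅔)² = ((⅕)*900 + ⅔)² = (180 + ⅔)² = (542/3)² = 293764/9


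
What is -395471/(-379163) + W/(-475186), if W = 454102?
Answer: 7871802990/90086474659 ≈ 0.087381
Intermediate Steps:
-395471/(-379163) + W/(-475186) = -395471/(-379163) + 454102/(-475186) = -395471*(-1/379163) + 454102*(-1/475186) = 395471/379163 - 227051/237593 = 7871802990/90086474659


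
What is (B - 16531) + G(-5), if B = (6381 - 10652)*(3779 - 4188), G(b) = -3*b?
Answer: 1730323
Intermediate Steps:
B = 1746839 (B = -4271*(-409) = 1746839)
(B - 16531) + G(-5) = (1746839 - 16531) - 3*(-5) = 1730308 + 15 = 1730323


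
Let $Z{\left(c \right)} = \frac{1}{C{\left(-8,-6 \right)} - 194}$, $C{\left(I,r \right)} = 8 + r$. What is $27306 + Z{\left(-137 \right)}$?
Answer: $\frac{5242751}{192} \approx 27306.0$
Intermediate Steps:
$Z{\left(c \right)} = - \frac{1}{192}$ ($Z{\left(c \right)} = \frac{1}{\left(8 - 6\right) - 194} = \frac{1}{2 - 194} = \frac{1}{-192} = - \frac{1}{192}$)
$27306 + Z{\left(-137 \right)} = 27306 - \frac{1}{192} = \frac{5242751}{192}$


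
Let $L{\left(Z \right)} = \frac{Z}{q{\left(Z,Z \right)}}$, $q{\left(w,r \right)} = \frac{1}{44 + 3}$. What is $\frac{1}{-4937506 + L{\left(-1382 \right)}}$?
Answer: $- \frac{1}{5002460} \approx -1.999 \cdot 10^{-7}$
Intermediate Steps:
$q{\left(w,r \right)} = \frac{1}{47}$
$L{\left(Z \right)} = 47 Z$ ($L{\left(Z \right)} = Z \frac{1}{\frac{1}{47}} = Z 47 = 47 Z$)
$\frac{1}{-4937506 + L{\left(-1382 \right)}} = \frac{1}{-4937506 + 47 \left(-1382\right)} = \frac{1}{-4937506 - 64954} = \frac{1}{-5002460} = - \frac{1}{5002460}$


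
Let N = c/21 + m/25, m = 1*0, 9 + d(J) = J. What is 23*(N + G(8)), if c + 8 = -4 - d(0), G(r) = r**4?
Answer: 659433/7 ≈ 94205.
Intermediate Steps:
d(J) = -9 + J
m = 0
c = -3 (c = -8 + (-4 - (-9 + 0)) = -8 + (-4 - 1*(-9)) = -8 + (-4 + 9) = -8 + 5 = -3)
N = -1/7 (N = -3/21 + 0/25 = -3*1/21 + 0*(1/25) = -1/7 + 0 = -1/7 ≈ -0.14286)
23*(N + G(8)) = 23*(-1/7 + 8**4) = 23*(-1/7 + 4096) = 23*(28671/7) = 659433/7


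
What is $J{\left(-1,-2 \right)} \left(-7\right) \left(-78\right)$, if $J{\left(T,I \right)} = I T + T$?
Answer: $546$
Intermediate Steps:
$J{\left(T,I \right)} = T + I T$
$J{\left(-1,-2 \right)} \left(-7\right) \left(-78\right) = - (1 - 2) \left(-7\right) \left(-78\right) = \left(-1\right) \left(-1\right) \left(-7\right) \left(-78\right) = 1 \left(-7\right) \left(-78\right) = \left(-7\right) \left(-78\right) = 546$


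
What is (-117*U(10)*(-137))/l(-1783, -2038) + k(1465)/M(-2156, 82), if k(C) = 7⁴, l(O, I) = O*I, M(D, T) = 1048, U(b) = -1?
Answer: 4353922481/1904087096 ≈ 2.2866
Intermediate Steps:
l(O, I) = I*O
k(C) = 2401
(-117*U(10)*(-137))/l(-1783, -2038) + k(1465)/M(-2156, 82) = (-117*(-1)*(-137))/((-2038*(-1783))) + 2401/1048 = (117*(-137))/3633754 + 2401*(1/1048) = -16029*1/3633754 + 2401/1048 = -16029/3633754 + 2401/1048 = 4353922481/1904087096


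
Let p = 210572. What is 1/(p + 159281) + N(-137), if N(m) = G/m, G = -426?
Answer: 157557515/50669861 ≈ 3.1095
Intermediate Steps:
N(m) = -426/m
1/(p + 159281) + N(-137) = 1/(210572 + 159281) - 426/(-137) = 1/369853 - 426*(-1/137) = 1/369853 + 426/137 = 157557515/50669861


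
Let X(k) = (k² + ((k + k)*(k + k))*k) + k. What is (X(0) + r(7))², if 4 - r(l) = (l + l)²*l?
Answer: 1871424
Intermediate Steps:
X(k) = k + k² + 4*k³ (X(k) = (k² + ((2*k)*(2*k))*k) + k = (k² + (4*k²)*k) + k = (k² + 4*k³) + k = k + k² + 4*k³)
r(l) = 4 - 4*l³ (r(l) = 4 - (l + l)²*l = 4 - (2*l)²*l = 4 - 4*l²*l = 4 - 4*l³)
(X(0) + r(7))² = (0*(1 + 0 + 4*0²) + (4 - 4*7³))² = (0*(1 + 0 + 4*0) + (4 - 4*343))² = (0*(1 + 0 + 0) + (4 - 1372))² = (0*1 - 1368)² = (0 - 1368)² = (-1368)² = 1871424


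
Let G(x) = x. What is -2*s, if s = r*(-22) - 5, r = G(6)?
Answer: 274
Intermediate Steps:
r = 6
s = -137 (s = 6*(-22) - 5 = -132 - 5 = -137)
-2*s = -2*(-137) = 274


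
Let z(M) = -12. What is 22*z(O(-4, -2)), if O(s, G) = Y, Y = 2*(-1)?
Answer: -264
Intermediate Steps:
Y = -2
O(s, G) = -2
22*z(O(-4, -2)) = 22*(-12) = -264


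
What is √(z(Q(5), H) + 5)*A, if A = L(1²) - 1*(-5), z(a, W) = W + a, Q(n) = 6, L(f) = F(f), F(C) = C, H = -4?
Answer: 6*√7 ≈ 15.875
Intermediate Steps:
L(f) = f
A = 6 (A = 1² - 1*(-5) = 1 + 5 = 6)
√(z(Q(5), H) + 5)*A = √((-4 + 6) + 5)*6 = √(2 + 5)*6 = √7*6 = 6*√7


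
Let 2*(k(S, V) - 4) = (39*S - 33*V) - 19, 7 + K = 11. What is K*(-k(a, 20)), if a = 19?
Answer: -140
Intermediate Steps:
K = 4 (K = -7 + 11 = 4)
k(S, V) = -11/2 - 33*V/2 + 39*S/2 (k(S, V) = 4 + ((39*S - 33*V) - 19)/2 = 4 + ((-33*V + 39*S) - 19)/2 = 4 + (-19 - 33*V + 39*S)/2 = 4 + (-19/2 - 33*V/2 + 39*S/2) = -11/2 - 33*V/2 + 39*S/2)
K*(-k(a, 20)) = 4*(-(-11/2 - 33/2*20 + (39/2)*19)) = 4*(-(-11/2 - 330 + 741/2)) = 4*(-1*35) = 4*(-35) = -140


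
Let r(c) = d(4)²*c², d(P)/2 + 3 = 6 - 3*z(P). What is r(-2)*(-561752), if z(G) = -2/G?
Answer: -182007648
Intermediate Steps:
d(P) = 6 + 12/P (d(P) = -6 + 2*(6 - (-6)/P) = -6 + 2*(6 + 6/P) = -6 + (12 + 12/P) = 6 + 12/P)
r(c) = 81*c² (r(c) = (6 + 12/4)²*c² = (6 + 12*(¼))²*c² = (6 + 3)²*c² = 9²*c² = 81*c²)
r(-2)*(-561752) = (81*(-2)²)*(-561752) = (81*4)*(-561752) = 324*(-561752) = -182007648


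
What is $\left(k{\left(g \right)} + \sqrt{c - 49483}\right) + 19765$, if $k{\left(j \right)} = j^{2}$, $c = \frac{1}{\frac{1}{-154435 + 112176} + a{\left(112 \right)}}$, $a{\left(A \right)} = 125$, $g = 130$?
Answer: $36665 + \frac{3 i \sqrt{153416381550192138}}{5282374} \approx 36665.0 + 222.45 i$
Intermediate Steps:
$c = \frac{42259}{5282374}$ ($c = \frac{1}{\frac{1}{-154435 + 112176} + 125} = \frac{1}{\frac{1}{-42259} + 125} = \frac{1}{- \frac{1}{42259} + 125} = \frac{1}{\frac{5282374}{42259}} = \frac{42259}{5282374} \approx 0.008$)
$\left(k{\left(g \right)} + \sqrt{c - 49483}\right) + 19765 = \left(130^{2} + \sqrt{\frac{42259}{5282374} - 49483}\right) + 19765 = \left(16900 + \sqrt{- \frac{261387670383}{5282374}}\right) + 19765 = \left(16900 + \frac{3 i \sqrt{153416381550192138}}{5282374}\right) + 19765 = 36665 + \frac{3 i \sqrt{153416381550192138}}{5282374}$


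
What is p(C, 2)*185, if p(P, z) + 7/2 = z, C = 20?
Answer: -555/2 ≈ -277.50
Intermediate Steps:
p(P, z) = -7/2 + z
p(C, 2)*185 = (-7/2 + 2)*185 = -3/2*185 = -555/2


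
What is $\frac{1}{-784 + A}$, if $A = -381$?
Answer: $- \frac{1}{1165} \approx -0.00085837$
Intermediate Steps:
$\frac{1}{-784 + A} = \frac{1}{-784 - 381} = \frac{1}{-1165} = - \frac{1}{1165}$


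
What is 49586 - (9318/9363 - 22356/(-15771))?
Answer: 813522725908/16407097 ≈ 49584.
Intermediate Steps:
49586 - (9318/9363 - 22356/(-15771)) = 49586 - (9318*(1/9363) - 22356*(-1/15771)) = 49586 - (3106/3121 + 7452/5257) = 49586 - 1*39585934/16407097 = 49586 - 39585934/16407097 = 813522725908/16407097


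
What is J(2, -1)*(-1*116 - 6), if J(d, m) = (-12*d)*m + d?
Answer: -3172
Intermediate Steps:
J(d, m) = d - 12*d*m (J(d, m) = -12*d*m + d = d - 12*d*m)
J(2, -1)*(-1*116 - 6) = (2*(1 - 12*(-1)))*(-1*116 - 6) = (2*(1 + 12))*(-116 - 6) = (2*13)*(-122) = 26*(-122) = -3172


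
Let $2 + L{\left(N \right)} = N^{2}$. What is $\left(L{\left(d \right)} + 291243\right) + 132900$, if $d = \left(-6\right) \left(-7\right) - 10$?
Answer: $425165$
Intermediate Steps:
$d = 32$ ($d = 42 - 10 = 32$)
$L{\left(N \right)} = -2 + N^{2}$
$\left(L{\left(d \right)} + 291243\right) + 132900 = \left(\left(-2 + 32^{2}\right) + 291243\right) + 132900 = \left(\left(-2 + 1024\right) + 291243\right) + 132900 = \left(1022 + 291243\right) + 132900 = 292265 + 132900 = 425165$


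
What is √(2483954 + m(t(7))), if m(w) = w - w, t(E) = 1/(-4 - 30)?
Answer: √2483954 ≈ 1576.1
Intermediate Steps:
t(E) = -1/34 (t(E) = 1/(-34) = -1/34)
m(w) = 0
√(2483954 + m(t(7))) = √(2483954 + 0) = √2483954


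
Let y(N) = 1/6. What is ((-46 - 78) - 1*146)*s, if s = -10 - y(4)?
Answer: 2745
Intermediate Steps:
y(N) = ⅙ (y(N) = 1*(⅙) = ⅙)
s = -61/6 (s = -10 - 1*⅙ = -10 - ⅙ = -61/6 ≈ -10.167)
((-46 - 78) - 1*146)*s = ((-46 - 78) - 1*146)*(-61/6) = (-124 - 146)*(-61/6) = -270*(-61/6) = 2745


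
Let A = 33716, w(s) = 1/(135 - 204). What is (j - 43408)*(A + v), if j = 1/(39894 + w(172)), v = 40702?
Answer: -8892098944485798/2752685 ≈ -3.2303e+9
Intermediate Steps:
w(s) = -1/69 (w(s) = 1/(-69) = -1/69)
j = 69/2752685 (j = 1/(39894 - 1/69) = 1/(2752685/69) = 69/2752685 ≈ 2.5066e-5)
(j - 43408)*(A + v) = (69/2752685 - 43408)*(33716 + 40702) = -119488550411/2752685*74418 = -8892098944485798/2752685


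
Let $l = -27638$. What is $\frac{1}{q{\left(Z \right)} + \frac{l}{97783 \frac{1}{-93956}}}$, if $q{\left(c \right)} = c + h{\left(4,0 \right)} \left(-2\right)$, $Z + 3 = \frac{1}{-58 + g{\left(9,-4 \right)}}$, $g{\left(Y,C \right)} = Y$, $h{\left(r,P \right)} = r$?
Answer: $\frac{684481}{18169748236} \approx 3.7671 \cdot 10^{-5}$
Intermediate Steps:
$Z = - \frac{148}{49}$ ($Z = -3 + \frac{1}{-58 + 9} = -3 + \frac{1}{-49} = -3 - \frac{1}{49} = - \frac{148}{49} \approx -3.0204$)
$q{\left(c \right)} = -8 + c$ ($q{\left(c \right)} = c + 4 \left(-2\right) = c - 8 = -8 + c$)
$\frac{1}{q{\left(Z \right)} + \frac{l}{97783 \frac{1}{-93956}}} = \frac{1}{\left(-8 - \frac{148}{49}\right) - \frac{27638}{97783 \frac{1}{-93956}}} = \frac{1}{- \frac{540}{49} - \frac{27638}{97783 \left(- \frac{1}{93956}\right)}} = \frac{1}{- \frac{540}{49} - \frac{27638}{- \frac{97783}{93956}}} = \frac{1}{- \frac{540}{49} - - \frac{2596755928}{97783}} = \frac{1}{- \frac{540}{49} + \frac{2596755928}{97783}} = \frac{1}{\frac{18169748236}{684481}} = \frac{684481}{18169748236}$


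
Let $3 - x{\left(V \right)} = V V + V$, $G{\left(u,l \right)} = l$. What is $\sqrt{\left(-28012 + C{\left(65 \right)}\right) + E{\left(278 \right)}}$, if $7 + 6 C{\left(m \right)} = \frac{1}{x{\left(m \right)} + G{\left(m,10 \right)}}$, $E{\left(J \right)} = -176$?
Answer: $\frac{i \sqrt{515656787282}}{4277} \approx 167.9 i$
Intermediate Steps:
$x{\left(V \right)} = 3 - V - V^{2}$ ($x{\left(V \right)} = 3 - \left(V V + V\right) = 3 - \left(V^{2} + V\right) = 3 - \left(V + V^{2}\right) = 3 - V - V^{2}$)
$C{\left(m \right)} = - \frac{7}{6} + \frac{1}{6 \left(13 - m - m^{2}\right)}$ ($C{\left(m \right)} = - \frac{7}{6} + \frac{1}{6 \left(\left(3 - m - m^{2}\right) + 10\right)} = - \frac{7}{6} + \frac{1}{6 \left(13 - m - m^{2}\right)}$)
$\sqrt{\left(-28012 + C{\left(65 \right)}\right) + E{\left(278 \right)}} = \sqrt{\left(-28012 + \frac{90 - 455 - 7 \cdot 65^{2}}{6 \left(-13 + 65 + 65^{2}\right)}\right) - 176} = \sqrt{\left(-28012 + \frac{90 - 455 - 29575}{6 \left(-13 + 65 + 4225\right)}\right) - 176} = \sqrt{\left(-28012 + \frac{90 - 455 - 29575}{6 \cdot 4277}\right) - 176} = \sqrt{\left(-28012 + \frac{1}{6} \cdot \frac{1}{4277} \left(-29940\right)\right) - 176} = \sqrt{\left(-28012 - \frac{4990}{4277}\right) - 176} = \sqrt{- \frac{119812314}{4277} - 176} = \sqrt{- \frac{120565066}{4277}} = \frac{i \sqrt{515656787282}}{4277}$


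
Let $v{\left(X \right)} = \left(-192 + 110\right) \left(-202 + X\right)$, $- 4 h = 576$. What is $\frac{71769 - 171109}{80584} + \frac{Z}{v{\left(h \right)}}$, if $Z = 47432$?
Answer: $\frac{62736613}{142895578} \approx 0.43904$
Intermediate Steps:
$h = -144$ ($h = \left(- \frac{1}{4}\right) 576 = -144$)
$v{\left(X \right)} = 16564 - 82 X$ ($v{\left(X \right)} = - 82 \left(-202 + X\right) = 16564 - 82 X$)
$\frac{71769 - 171109}{80584} + \frac{Z}{v{\left(h \right)}} = \frac{71769 - 171109}{80584} + \frac{47432}{16564 - -11808} = \left(-99340\right) \frac{1}{80584} + \frac{47432}{16564 + 11808} = - \frac{24835}{20146} + \frac{47432}{28372} = - \frac{24835}{20146} + 47432 \cdot \frac{1}{28372} = - \frac{24835}{20146} + \frac{11858}{7093} = \frac{62736613}{142895578}$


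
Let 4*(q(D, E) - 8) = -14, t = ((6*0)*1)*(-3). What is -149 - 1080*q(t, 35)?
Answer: -5009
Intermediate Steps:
t = 0 (t = (0*1)*(-3) = 0*(-3) = 0)
q(D, E) = 9/2 (q(D, E) = 8 + (¼)*(-14) = 8 - 7/2 = 9/2)
-149 - 1080*q(t, 35) = -149 - 1080*9/2 = -149 - 4860 = -5009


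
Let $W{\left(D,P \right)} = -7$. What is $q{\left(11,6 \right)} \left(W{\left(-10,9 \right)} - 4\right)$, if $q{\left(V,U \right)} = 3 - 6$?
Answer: $33$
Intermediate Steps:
$q{\left(V,U \right)} = -3$ ($q{\left(V,U \right)} = 3 - 6 = -3$)
$q{\left(11,6 \right)} \left(W{\left(-10,9 \right)} - 4\right) = - 3 \left(-7 - 4\right) = \left(-3\right) \left(-11\right) = 33$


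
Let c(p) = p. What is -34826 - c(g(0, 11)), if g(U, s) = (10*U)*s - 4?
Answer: -34822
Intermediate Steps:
g(U, s) = -4 + 10*U*s (g(U, s) = 10*U*s - 4 = -4 + 10*U*s)
-34826 - c(g(0, 11)) = -34826 - (-4 + 10*0*11) = -34826 - (-4 + 0) = -34826 - 1*(-4) = -34826 + 4 = -34822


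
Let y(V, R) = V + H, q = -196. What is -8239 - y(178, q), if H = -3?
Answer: -8414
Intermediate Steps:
y(V, R) = -3 + V (y(V, R) = V - 3 = -3 + V)
-8239 - y(178, q) = -8239 - (-3 + 178) = -8239 - 1*175 = -8239 - 175 = -8414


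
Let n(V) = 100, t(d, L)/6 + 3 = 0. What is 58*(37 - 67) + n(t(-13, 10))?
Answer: -1640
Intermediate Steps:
t(d, L) = -18 (t(d, L) = -18 + 6*0 = -18 + 0 = -18)
58*(37 - 67) + n(t(-13, 10)) = 58*(37 - 67) + 100 = 58*(-30) + 100 = -1740 + 100 = -1640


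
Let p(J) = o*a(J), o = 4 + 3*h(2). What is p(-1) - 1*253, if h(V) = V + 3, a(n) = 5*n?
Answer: -348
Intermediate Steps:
h(V) = 3 + V
o = 19 (o = 4 + 3*(3 + 2) = 4 + 3*5 = 4 + 15 = 19)
p(J) = 95*J (p(J) = 19*(5*J) = 95*J)
p(-1) - 1*253 = 95*(-1) - 1*253 = -95 - 253 = -348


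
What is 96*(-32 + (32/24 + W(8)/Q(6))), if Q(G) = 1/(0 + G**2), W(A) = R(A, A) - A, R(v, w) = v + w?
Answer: 24704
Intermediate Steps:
W(A) = A (W(A) = (A + A) - A = 2*A - A = A)
Q(G) = G**(-2) (Q(G) = 1/(G**2) = G**(-2))
96*(-32 + (32/24 + W(8)/Q(6))) = 96*(-32 + (32/24 + 8/(6**(-2)))) = 96*(-32 + (32*(1/24) + 8/(1/36))) = 96*(-32 + (4/3 + 8*36)) = 96*(-32 + (4/3 + 288)) = 96*(-32 + 868/3) = 96*(772/3) = 24704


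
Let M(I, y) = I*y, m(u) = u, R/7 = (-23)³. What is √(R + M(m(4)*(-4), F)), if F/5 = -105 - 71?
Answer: I*√71089 ≈ 266.63*I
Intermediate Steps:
R = -85169 (R = 7*(-23)³ = 7*(-12167) = -85169)
F = -880 (F = 5*(-105 - 71) = 5*(-176) = -880)
√(R + M(m(4)*(-4), F)) = √(-85169 + (4*(-4))*(-880)) = √(-85169 - 16*(-880)) = √(-85169 + 14080) = √(-71089) = I*√71089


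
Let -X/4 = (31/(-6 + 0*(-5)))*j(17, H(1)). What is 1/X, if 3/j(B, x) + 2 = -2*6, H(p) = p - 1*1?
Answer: -7/31 ≈ -0.22581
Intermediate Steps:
H(p) = -1 + p (H(p) = p - 1 = -1 + p)
j(B, x) = -3/14 (j(B, x) = 3/(-2 - 2*6) = 3/(-2 - 12) = 3/(-14) = 3*(-1/14) = -3/14)
X = -31/7 (X = -4*31/(-6 + 0*(-5))*(-3)/14 = -4*31/(-6 + 0)*(-3)/14 = -4*31/(-6)*(-3)/14 = -4*31*(-⅙)*(-3)/14 = -(-62)*(-3)/(3*14) = -4*31/28 = -31/7 ≈ -4.4286)
1/X = 1/(-31/7) = -7/31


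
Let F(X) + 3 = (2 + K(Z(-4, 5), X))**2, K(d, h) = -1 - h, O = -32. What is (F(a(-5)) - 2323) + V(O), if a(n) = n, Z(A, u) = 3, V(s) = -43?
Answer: -2333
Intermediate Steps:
F(X) = -3 + (1 - X)**2 (F(X) = -3 + (2 + (-1 - X))**2 = -3 + (1 - X)**2)
(F(a(-5)) - 2323) + V(O) = ((-3 + (-1 - 5)**2) - 2323) - 43 = ((-3 + (-6)**2) - 2323) - 43 = ((-3 + 36) - 2323) - 43 = (33 - 2323) - 43 = -2290 - 43 = -2333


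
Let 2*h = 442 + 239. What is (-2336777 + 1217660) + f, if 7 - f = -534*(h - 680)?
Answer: -1300403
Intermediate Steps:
h = 681/2 (h = (442 + 239)/2 = (½)*681 = 681/2 ≈ 340.50)
f = -181286 (f = 7 - (-534)*(681/2 - 680) = 7 - (-534)*(-679)/2 = 7 - 1*181293 = 7 - 181293 = -181286)
(-2336777 + 1217660) + f = (-2336777 + 1217660) - 181286 = -1119117 - 181286 = -1300403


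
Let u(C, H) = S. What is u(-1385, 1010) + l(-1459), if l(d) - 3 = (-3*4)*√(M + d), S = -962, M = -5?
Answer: -959 - 24*I*√366 ≈ -959.0 - 459.15*I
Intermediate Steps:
u(C, H) = -962
l(d) = 3 - 12*√(-5 + d) (l(d) = 3 + (-3*4)*√(-5 + d) = 3 - 12*√(-5 + d))
u(-1385, 1010) + l(-1459) = -962 + (3 - 12*√(-5 - 1459)) = -962 + (3 - 24*I*√366) = -959 - 24*I*√366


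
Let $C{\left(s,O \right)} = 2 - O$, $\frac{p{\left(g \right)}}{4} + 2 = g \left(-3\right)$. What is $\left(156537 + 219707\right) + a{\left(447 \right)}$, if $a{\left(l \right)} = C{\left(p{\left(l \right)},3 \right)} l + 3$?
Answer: $375800$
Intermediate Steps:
$p{\left(g \right)} = -8 - 12 g$ ($p{\left(g \right)} = -8 + 4 g \left(-3\right) = -8 + 4 \left(- 3 g\right) = -8 - 12 g$)
$a{\left(l \right)} = 3 - l$ ($a{\left(l \right)} = \left(2 - 3\right) l + 3 = - l + 3 = 3 - l$)
$\left(156537 + 219707\right) + a{\left(447 \right)} = \left(156537 + 219707\right) + \left(3 - 447\right) = 376244 + \left(3 - 447\right) = 376244 - 444 = 375800$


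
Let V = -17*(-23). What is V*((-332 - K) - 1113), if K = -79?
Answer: -534106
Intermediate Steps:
V = 391
V*((-332 - K) - 1113) = 391*((-332 - 1*(-79)) - 1113) = 391*((-332 + 79) - 1113) = 391*(-253 - 1113) = 391*(-1366) = -534106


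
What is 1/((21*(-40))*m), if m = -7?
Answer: 1/5880 ≈ 0.00017007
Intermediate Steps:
1/((21*(-40))*m) = 1/((21*(-40))*(-7)) = 1/(-840*(-7)) = 1/5880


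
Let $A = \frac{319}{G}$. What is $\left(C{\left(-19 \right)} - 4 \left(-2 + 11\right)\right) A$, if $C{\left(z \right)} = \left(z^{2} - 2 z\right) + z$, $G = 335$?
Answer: $\frac{109736}{335} \approx 327.57$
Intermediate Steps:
$C{\left(z \right)} = z^{2} - z$
$A = \frac{319}{335} \approx 0.95224$
$\left(C{\left(-19 \right)} - 4 \left(-2 + 11\right)\right) A = \left(- 19 \left(-1 - 19\right) - 4 \left(-2 + 11\right)\right) \frac{319}{335} = \left(\left(-19\right) \left(-20\right) - 36\right) \frac{319}{335} = \left(380 - 36\right) \frac{319}{335} = 344 \cdot \frac{319}{335} = \frac{109736}{335}$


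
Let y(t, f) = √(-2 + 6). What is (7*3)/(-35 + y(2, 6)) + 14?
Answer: 147/11 ≈ 13.364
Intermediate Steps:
y(t, f) = 2 (y(t, f) = √4 = 2)
(7*3)/(-35 + y(2, 6)) + 14 = (7*3)/(-35 + 2) + 14 = 21/(-33) + 14 = -1/33*21 + 14 = -7/11 + 14 = 147/11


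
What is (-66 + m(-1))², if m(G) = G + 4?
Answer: 3969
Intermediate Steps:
m(G) = 4 + G
(-66 + m(-1))² = (-66 + (4 - 1))² = (-66 + 3)² = (-63)² = 3969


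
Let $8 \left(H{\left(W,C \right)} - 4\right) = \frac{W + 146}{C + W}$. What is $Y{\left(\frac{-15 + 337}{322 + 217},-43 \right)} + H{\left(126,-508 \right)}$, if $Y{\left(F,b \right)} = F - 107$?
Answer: $- \frac{1507344}{14707} \approx -102.49$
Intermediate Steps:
$Y{\left(F,b \right)} = -107 + F$
$H{\left(W,C \right)} = 4 + \frac{146 + W}{8 \left(C + W\right)}$ ($H{\left(W,C \right)} = 4 + \frac{\left(W + 146\right) \frac{1}{C + W}}{8} = 4 + \frac{\left(146 + W\right) \frac{1}{C + W}}{8} = 4 + \frac{\frac{1}{C + W} \left(146 + W\right)}{8} = 4 + \frac{146 + W}{8 \left(C + W\right)}$)
$Y{\left(\frac{-15 + 337}{322 + 217},-43 \right)} + H{\left(126,-508 \right)} = \left(-107 + \frac{-15 + 337}{322 + 217}\right) + \frac{146 + 32 \left(-508\right) + 33 \cdot 126}{8 \left(-508 + 126\right)} = \left(-107 + \frac{322}{539}\right) + \frac{146 - 16256 + 4158}{8 \left(-382\right)} = \left(-107 + 322 \cdot \frac{1}{539}\right) + \frac{1}{8} \left(- \frac{1}{382}\right) \left(-11952\right) = \left(-107 + \frac{46}{77}\right) + \frac{747}{191} = - \frac{8193}{77} + \frac{747}{191} = - \frac{1507344}{14707}$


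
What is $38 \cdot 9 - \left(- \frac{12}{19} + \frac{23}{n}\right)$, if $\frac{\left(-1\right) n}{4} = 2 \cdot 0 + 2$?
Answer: $\frac{52517}{152} \approx 345.51$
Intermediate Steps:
$n = -8$ ($n = - 4 \left(2 \cdot 0 + 2\right) = - 4 \left(0 + 2\right) = \left(-4\right) 2 = -8$)
$38 \cdot 9 - \left(- \frac{12}{19} + \frac{23}{n}\right) = 38 \cdot 9 - \left(- \frac{23}{8} - \frac{12}{19}\right) = 342 - - \frac{533}{152} = 342 + \left(\frac{23}{8} + \frac{12}{19}\right) = 342 + \frac{533}{152} = \frac{52517}{152}$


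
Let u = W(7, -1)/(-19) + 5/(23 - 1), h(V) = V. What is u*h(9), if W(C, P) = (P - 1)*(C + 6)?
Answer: 6003/418 ≈ 14.361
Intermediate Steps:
W(C, P) = (-1 + P)*(6 + C)
u = 667/418 (u = (-6 - 1*7 + 6*(-1) + 7*(-1))/(-19) + 5/(23 - 1) = (-6 - 7 - 6 - 7)*(-1/19) + 5/22 = -26*(-1/19) + 5*(1/22) = 26/19 + 5/22 = 667/418 ≈ 1.5957)
u*h(9) = (667/418)*9 = 6003/418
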